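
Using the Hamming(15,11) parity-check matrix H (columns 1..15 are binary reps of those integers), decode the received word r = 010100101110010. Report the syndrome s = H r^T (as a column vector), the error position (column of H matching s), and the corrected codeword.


s = (0, 1, 1, 1)^T, error position = 7, corrected codeword c = 010100001110010

Compute s = H r^T mod 2 one row at a time:
  s_1 = 0 + 1 + 1 + 1 + 0 + 0 + 1 + 0 = 4 ≡ 0 (mod 2).
  s_2 = 1 + 0 + 0 + 1 + 0 + 0 + 1 + 0 = 3 ≡ 1 (mod 2).
  s_3 = 1 + 0 + 0 + 1 + 1 + 1 + 1 + 0 = 5 ≡ 1 (mod 2).
  s_4 = 0 + 0 + 0 + 1 + 1 + 1 + 0 + 0 = 3 ≡ 1 (mod 2).
s = (0, 1, 1, 1)^T — this equals column 7 of H (binary 0111), so error is at position 7.
Correct: flip bit 7 of r = 010100101110010 to get c = 010100001110010.


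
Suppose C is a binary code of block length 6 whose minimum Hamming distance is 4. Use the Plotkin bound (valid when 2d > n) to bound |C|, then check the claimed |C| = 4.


Plotkin bound M ≤ 4; given |C| = 4 ≤ bound (satisfied).

Check applicability: 2d = 8, n = 6.
2d − n = 2 > 0, so Plotkin applies.
Compute d/(2d−n) = 4/2 ≈ 2.0000.
⌊d/(2d−n)⌋ = 2.
Plotkin bound: M ≤ 2·2 = 4.
Given |C| = 4, check: satisfied.
This |C| is at the Plotkin bound.


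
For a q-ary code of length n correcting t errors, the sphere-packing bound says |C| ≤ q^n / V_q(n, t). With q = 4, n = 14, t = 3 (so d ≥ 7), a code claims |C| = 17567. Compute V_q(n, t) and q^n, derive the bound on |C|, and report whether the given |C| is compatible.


V_q(n, t) = 10690, q^n = 268435456, Hamming bound = 25110, |C| = 17567 ≤ bound (satisfied).

Step 1: Compute V_q(n, t) = Σ_{j=0}^3 C(n, j) (q−1)^j.
  j = 0: C(14,0)·(3)^0 = 1·1 = 1.
  j = 1: C(14,1)·(3)^1 = 14·3 = 42.
  j = 2: C(14,2)·(3)^2 = 91·9 = 819.
  j = 3: C(14,3)·(3)^3 = 364·27 = 9828.
  V_q(n, t) = 1 + 42 + 819 + 9828 = 10690.
Step 2: q^n = 4^14 = 268435456.
Step 3: Hamming bound ⌊q^n / V_q(n,t)⌋ = ⌊268435456/10690⌋ = 25110.
Step 4: Compare |C| = 17567 to 25110: satisfied.
The claimed |C| lies below the Hamming bound.


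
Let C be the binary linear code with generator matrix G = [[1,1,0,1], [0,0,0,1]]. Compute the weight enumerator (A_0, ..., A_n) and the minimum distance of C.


Weight distribution: A_0 = 1, A_1 = 1, A_2 = 1, A_3 = 1. Minimum distance d = 1.

Enumerate all 2^2 = 4 messages m ∈ F_2^2.
For each, compute codeword c = mG in F_2^4, then tally its weight.
  m = 00 → c = 0000, weight = 0.
  m = 10 → c = 1101, weight = 3.
  m = 01 → c = 0001, weight = 1.
  m = 11 → c = 1100, weight = 2.
Tally weights:
  weight 0: 1 codewords.
  weight 1: 1 codewords.
  weight 2: 1 codewords.
  weight 3: 1 codewords.
Minimum distance d = smallest w > 0 with A_w > 0 = 1.
Sanity: Σ A_w = 4 = 2^2 = 4 ✓.


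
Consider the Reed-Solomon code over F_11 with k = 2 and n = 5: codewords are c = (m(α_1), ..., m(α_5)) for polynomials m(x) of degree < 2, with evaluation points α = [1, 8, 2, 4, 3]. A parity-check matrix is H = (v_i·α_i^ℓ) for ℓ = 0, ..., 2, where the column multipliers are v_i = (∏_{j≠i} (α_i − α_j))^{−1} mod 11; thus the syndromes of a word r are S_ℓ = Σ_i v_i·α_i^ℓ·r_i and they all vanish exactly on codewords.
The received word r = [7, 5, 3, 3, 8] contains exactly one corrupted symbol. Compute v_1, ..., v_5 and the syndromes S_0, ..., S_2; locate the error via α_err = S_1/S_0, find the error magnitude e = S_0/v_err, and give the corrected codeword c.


S = (10, 9, 7), error at position 3, error magnitude e = 1, c = [7, 5, 2, 3, 8].

Step 1: column multipliers v_i = (∏_{j≠i}(α_i − α_j))^{−1} mod 11.
  i = 1 (α = 1): (1−8)(1−2)(1−4)(1−3) = (−7)·(−1)·(−3)·(−2) = 42 ≡ 9, so v_1 = 9^{−1} = 5 (mod 11).
  i = 2 (α = 8): (8−1)(8−2)(8−4)(8−3) = 7·6·4·5 = 840 ≡ 4, so v_2 = 4^{−1} = 3 (mod 11).
  i = 3 (α = 2): (2−1)(2−8)(2−4)(2−3) = 1·(−6)·(−2)·(−1) = −12 ≡ 10, so v_3 = 10^{−1} = 10 (mod 11).
  i = 4 (α = 4): (4−1)(4−8)(4−2)(4−3) = 3·(−4)·2·1 = −24 ≡ 9, so v_4 = 9^{−1} = 5 (mod 11).
  i = 5 (α = 3): (3−1)(3−8)(3−2)(3−4) = 2·(−5)·1·(−1) = 10 ≡ 10, so v_5 = 10^{−1} = 10 (mod 11).
  v = [5, 3, 10, 5, 10].
Step 2: syndromes of r = [7, 5, 3, 3, 8] (all sums mod 11).
  S_0 = Σ v_i r_i = 5·7 + 3·5 + 10·3 + 5·3 + 10·8 = 175 ≡ 10.
  S_1 = Σ v_i α_i r_i = 5·1·7 + 3·8·5 + 10·2·3 + 5·4·3 + 10·3·8 = 515 ≡ 9.
  α_i^2 mod 11 = [1, 9, 4, 5, 9].
  S_2 = Σ v_i α_i^2 r_i = 5·1·7 + 3·9·5 + 10·4·3 + 5·5·3 + 10·9·8 = 1085 ≡ 7.
  S = (10, 9, 7) ≠ 0, so r is not a codeword (an error is present).
Step 3: locate the error. For a single error e at position i, S_ℓ = v_i·e·α_i^ℓ, so α_err = S_1/S_0.
  S_0^{−1} = 10^{−1} = 10 (mod 11), so α_err = 9·10 = 90 ≡ 2 = α_3. Error position i = 3.
  Consistency check: S_2/S_1 = 7·5 = 35 ≡ 2 = α_err ✓ (single-error assumption holds).
Step 4: error magnitude e = S_0/v_3 = S_0·∏_{j≠3}(α_3 − α_j) = 10·10 = 100 ≡ 1 (mod 11).
Step 5: correct position 3: c_3 = r_3 − e = 3 − 1 ≡ 2 (mod 11). Hence c = [7, 5, 2, 3, 8].
  Check: interpolating c through the α_i gives m(x) = 1 + 6·x (degree < 2) with m(α_i) = c_i for every i, so c is indeed a codeword.


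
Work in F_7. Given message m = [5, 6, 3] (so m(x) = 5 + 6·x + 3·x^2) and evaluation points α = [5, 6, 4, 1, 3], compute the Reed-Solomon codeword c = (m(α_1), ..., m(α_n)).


c = [5, 2, 0, 0, 1]

Message polynomial: m(x) = 5 + 6·x + 3·x^2 (mod 7).
For each evaluation point α_i, compute m(α_i) mod 7:
  α_1 = 5: Horner steps 3 → 0 → 5, so m(5) = 5.
  α_2 = 6: Horner steps 3 → 3 → 2, so m(6) = 2.
  α_3 = 4: Horner steps 3 → 4 → 0, so m(4) = 0.
  α_4 = 1: Horner steps 3 → 2 → 0, so m(1) = 0.
  α_5 = 3: Horner steps 3 → 1 → 1, so m(3) = 1.
Codeword c = [5, 2, 0, 0, 1] ∈ F_7^5.


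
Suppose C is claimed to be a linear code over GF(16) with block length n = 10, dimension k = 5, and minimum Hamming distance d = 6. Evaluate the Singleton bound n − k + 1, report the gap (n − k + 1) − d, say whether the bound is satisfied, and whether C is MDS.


Singleton RHS = n − k + 1 = 6, slack = 0, bound satisfied, MDS.

Singleton bound: d ≤ n − k + 1.
Here n = 10, k = 5, so n − k + 1 = 6.
Given d = 6, check d ≤ 6: YES.
Slack = (n − k + 1) − d = 0.
The code is MDS (slack = 0).
Description: the claimed parameters are [10, 5, 6]_16; such a code would be MDS (meets Singleton bound).


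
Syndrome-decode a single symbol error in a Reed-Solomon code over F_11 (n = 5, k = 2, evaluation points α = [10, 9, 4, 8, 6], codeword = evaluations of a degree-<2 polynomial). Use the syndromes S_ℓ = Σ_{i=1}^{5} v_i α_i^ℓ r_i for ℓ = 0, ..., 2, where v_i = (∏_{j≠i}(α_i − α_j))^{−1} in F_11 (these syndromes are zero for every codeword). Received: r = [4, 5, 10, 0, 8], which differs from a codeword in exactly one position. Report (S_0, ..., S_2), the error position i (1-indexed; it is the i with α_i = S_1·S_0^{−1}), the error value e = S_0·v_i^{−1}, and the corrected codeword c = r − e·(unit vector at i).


S = (1, 8, 9), error at position 4, error magnitude e = 5, c = [4, 5, 10, 6, 8].

Step 1: column multipliers v_i = (∏_{j≠i}(α_i − α_j))^{−1} mod 11.
  i = 1 (α = 10): (10−9)(10−4)(10−8)(10−6) = 1·6·2·4 = 48 ≡ 4, so v_1 = 4^{−1} = 3 (mod 11).
  i = 2 (α = 9): (9−10)(9−4)(9−8)(9−6) = (−1)·5·1·3 = −15 ≡ 7, so v_2 = 7^{−1} = 8 (mod 11).
  i = 3 (α = 4): (4−10)(4−9)(4−8)(4−6) = (−6)·(−5)·(−4)·(−2) = 240 ≡ 9, so v_3 = 9^{−1} = 5 (mod 11).
  i = 4 (α = 8): (8−10)(8−9)(8−4)(8−6) = (−2)·(−1)·4·2 = 16 ≡ 5, so v_4 = 5^{−1} = 9 (mod 11).
  i = 5 (α = 6): (6−10)(6−9)(6−4)(6−8) = (−4)·(−3)·2·(−2) = −48 ≡ 7, so v_5 = 7^{−1} = 8 (mod 11).
  v = [3, 8, 5, 9, 8].
Step 2: syndromes of r = [4, 5, 10, 0, 8] (all sums mod 11).
  S_0 = Σ v_i r_i = 3·4 + 8·5 + 5·10 + 9·0 + 8·8 = 166 ≡ 1.
  S_1 = Σ v_i α_i r_i = 3·10·4 + 8·9·5 + 5·4·10 + 9·8·0 + 8·6·8 = 1064 ≡ 8.
  α_i^2 mod 11 = [1, 4, 5, 9, 3].
  S_2 = Σ v_i α_i^2 r_i = 3·1·4 + 8·4·5 + 5·5·10 + 9·9·0 + 8·3·8 = 614 ≡ 9.
  S = (1, 8, 9) ≠ 0, so r is not a codeword (an error is present).
Step 3: locate the error. For a single error e at position i, S_ℓ = v_i·e·α_i^ℓ, so α_err = S_1/S_0.
  S_0^{−1} = 1^{−1} = 1 (mod 11), so α_err = 8·1 = 8 ≡ 8 = α_4. Error position i = 4.
  Consistency check: S_2/S_1 = 9·7 = 63 ≡ 8 = α_err ✓ (single-error assumption holds).
Step 4: error magnitude e = S_0/v_4 = S_0·∏_{j≠4}(α_4 − α_j) = 1·5 = 5 ≡ 5 (mod 11).
Step 5: correct position 4: c_4 = r_4 − e = 0 − 5 ≡ 6 (mod 11). Hence c = [4, 5, 10, 6, 8].
  Check: interpolating c through the α_i gives m(x) = 3 + 10·x (degree < 2) with m(α_i) = c_i for every i, so c is indeed a codeword.


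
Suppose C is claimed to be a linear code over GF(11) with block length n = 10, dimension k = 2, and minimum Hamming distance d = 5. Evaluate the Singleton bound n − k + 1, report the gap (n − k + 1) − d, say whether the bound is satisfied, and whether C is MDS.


Singleton RHS = n − k + 1 = 9, slack = 4, bound satisfied, not MDS.

Singleton bound: d ≤ n − k + 1.
Here n = 10, k = 2, so n − k + 1 = 9.
Given d = 5, check d ≤ 9: YES.
Slack = (n − k + 1) − d = 4.
The code is NOT MDS (slack = 4 > 0).
Description: the claimed parameters are [10, 2, 5]_11; such a code would be non-MDS.


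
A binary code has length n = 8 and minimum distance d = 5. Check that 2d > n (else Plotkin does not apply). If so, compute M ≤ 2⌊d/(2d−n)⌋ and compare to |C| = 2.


Plotkin bound M ≤ 4; given |C| = 2 ≤ bound (satisfied).

Check applicability: 2d = 10, n = 8.
2d − n = 2 > 0, so Plotkin applies.
Compute d/(2d−n) = 5/2 ≈ 2.5000.
⌊d/(2d−n)⌋ = 2.
Plotkin bound: M ≤ 2·2 = 4.
Given |C| = 2, check: satisfied.
This |C| is below the Plotkin bound.


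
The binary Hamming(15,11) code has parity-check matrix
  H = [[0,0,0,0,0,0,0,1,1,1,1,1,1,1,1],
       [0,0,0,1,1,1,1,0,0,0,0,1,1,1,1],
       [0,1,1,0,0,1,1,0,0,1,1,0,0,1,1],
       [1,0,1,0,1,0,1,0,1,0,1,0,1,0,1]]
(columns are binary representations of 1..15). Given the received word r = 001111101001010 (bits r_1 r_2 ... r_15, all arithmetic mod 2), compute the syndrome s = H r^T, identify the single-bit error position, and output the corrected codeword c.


s = (1, 0, 0, 0)^T, error position = 8, corrected codeword c = 001111111001010

Compute s = H r^T mod 2 one row at a time:
  s_1 = 0 + 1 + 0 + 0 + 1 + 0 + 1 + 0 = 3 ≡ 1 (mod 2).
  s_2 = 1 + 1 + 1 + 1 + 1 + 0 + 1 + 0 = 6 ≡ 0 (mod 2).
  s_3 = 0 + 1 + 1 + 1 + 0 + 0 + 1 + 0 = 4 ≡ 0 (mod 2).
  s_4 = 0 + 1 + 1 + 1 + 1 + 0 + 0 + 0 = 4 ≡ 0 (mod 2).
s = (1, 0, 0, 0)^T — this equals column 8 of H (binary 1000), so error is at position 8.
Correct: flip bit 8 of r = 001111101001010 to get c = 001111111001010.


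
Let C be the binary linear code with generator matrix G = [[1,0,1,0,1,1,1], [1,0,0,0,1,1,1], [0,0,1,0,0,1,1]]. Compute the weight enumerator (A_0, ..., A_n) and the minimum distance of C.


Weight distribution: A_0 = 1, A_1 = 1, A_2 = 2, A_3 = 2, A_4 = 1, A_5 = 1. Minimum distance d = 1.

Enumerate all 2^3 = 8 messages m ∈ F_2^3.
For each, compute codeword c = mG in F_2^7, then tally its weight.
  m = 000 → c = 0000000, weight = 0.
  m = 100 → c = 1010111, weight = 5.
  m = 010 → c = 1000111, weight = 4.
  m = 110 → c = 0010000, weight = 1.
  m = 001 → c = 0010011, weight = 3.
  m = 101 → c = 1000100, weight = 2.
  m = 011 → c = 1010100, weight = 3.
  m = 111 → c = 0000011, weight = 2.
Tally weights:
  weight 0: 1 codewords.
  weight 1: 1 codewords.
  weight 2: 2 codewords.
  weight 3: 2 codewords.
  weight 4: 1 codewords.
  weight 5: 1 codewords.
Minimum distance d = smallest w > 0 with A_w > 0 = 1.
Sanity: Σ A_w = 8 = 2^3 = 8 ✓.


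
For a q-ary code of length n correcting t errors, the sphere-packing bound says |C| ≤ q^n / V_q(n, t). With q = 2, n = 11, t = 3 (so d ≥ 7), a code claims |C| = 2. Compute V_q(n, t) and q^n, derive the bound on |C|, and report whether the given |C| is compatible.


V_q(n, t) = 232, q^n = 2048, Hamming bound = 8, |C| = 2 ≤ bound (satisfied).

Step 1: Compute V_q(n, t) = Σ_{j=0}^3 C(n, j) (q−1)^j.
  j = 0: C(11,0)·(1)^0 = 1·1 = 1.
  j = 1: C(11,1)·(1)^1 = 11·1 = 11.
  j = 2: C(11,2)·(1)^2 = 55·1 = 55.
  j = 3: C(11,3)·(1)^3 = 165·1 = 165.
  V_q(n, t) = 1 + 11 + 55 + 165 = 232.
Step 2: q^n = 2^11 = 2048.
Step 3: Hamming bound ⌊q^n / V_q(n,t)⌋ = ⌊2048/232⌋ = 8.
Step 4: Compare |C| = 2 to 8: satisfied.
The claimed |C| lies below the Hamming bound.


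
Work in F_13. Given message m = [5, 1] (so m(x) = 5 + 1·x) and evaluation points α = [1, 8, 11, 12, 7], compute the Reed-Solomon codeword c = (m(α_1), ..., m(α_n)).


c = [6, 0, 3, 4, 12]

Message polynomial: m(x) = 5 + 1·x (mod 13).
For each evaluation point α_i, compute m(α_i) mod 13:
  α_1 = 1: Horner steps 1 → 6, so m(1) = 6.
  α_2 = 8: Horner steps 1 → 0, so m(8) = 0.
  α_3 = 11: Horner steps 1 → 3, so m(11) = 3.
  α_4 = 12: Horner steps 1 → 4, so m(12) = 4.
  α_5 = 7: Horner steps 1 → 12, so m(7) = 12.
Codeword c = [6, 0, 3, 4, 12] ∈ F_13^5.


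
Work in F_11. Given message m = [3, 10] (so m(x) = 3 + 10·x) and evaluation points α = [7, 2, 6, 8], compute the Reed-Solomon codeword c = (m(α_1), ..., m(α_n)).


c = [7, 1, 8, 6]

Message polynomial: m(x) = 3 + 10·x (mod 11).
For each evaluation point α_i, compute m(α_i) mod 11:
  α_1 = 7: Horner steps 10 → 7, so m(7) = 7.
  α_2 = 2: Horner steps 10 → 1, so m(2) = 1.
  α_3 = 6: Horner steps 10 → 8, so m(6) = 8.
  α_4 = 8: Horner steps 10 → 6, so m(8) = 6.
Codeword c = [7, 1, 8, 6] ∈ F_11^4.


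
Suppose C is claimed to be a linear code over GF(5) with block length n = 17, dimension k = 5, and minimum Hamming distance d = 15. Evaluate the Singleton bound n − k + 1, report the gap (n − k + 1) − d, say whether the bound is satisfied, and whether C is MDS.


Singleton RHS = n − k + 1 = 13, slack = -2, bound violated (no such code; not MDS).

Singleton bound: d ≤ n − k + 1.
Here n = 17, k = 5, so n − k + 1 = 13.
Given d = 15, check d ≤ 13: NO.
Slack = (n − k + 1) − d = -2.
The slack is negative: d = 15 exceeds n − k + 1 = 13 by 2, so the Singleton bound is violated and no linear [17, 5, 15]_5 code can exist. In particular it is not MDS (MDS requires d = n − k + 1 exactly).
Description: the claimed parameters are [17, 5, 15]_5; such a code would be impossible (violates the Singleton bound).


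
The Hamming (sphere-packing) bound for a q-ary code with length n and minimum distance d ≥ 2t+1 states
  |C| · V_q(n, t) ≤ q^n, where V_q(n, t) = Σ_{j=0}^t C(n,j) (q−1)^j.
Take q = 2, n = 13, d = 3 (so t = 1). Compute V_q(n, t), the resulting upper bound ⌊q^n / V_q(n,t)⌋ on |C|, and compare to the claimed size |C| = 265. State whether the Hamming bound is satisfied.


V_q(n, t) = 14, q^n = 8192, Hamming bound = 585, |C| = 265 ≤ bound (satisfied).

Step 1: Compute V_q(n, t) = Σ_{j=0}^1 C(n, j) (q−1)^j.
  j = 0: C(13,0)·(1)^0 = 1·1 = 1.
  j = 1: C(13,1)·(1)^1 = 13·1 = 13.
  V_q(n, t) = 1 + 13 = 14.
Step 2: q^n = 2^13 = 8192.
Step 3: Hamming bound ⌊q^n / V_q(n,t)⌋ = ⌊8192/14⌋ = 585.
Step 4: Compare |C| = 265 to 585: satisfied.
The claimed |C| lies below the Hamming bound.


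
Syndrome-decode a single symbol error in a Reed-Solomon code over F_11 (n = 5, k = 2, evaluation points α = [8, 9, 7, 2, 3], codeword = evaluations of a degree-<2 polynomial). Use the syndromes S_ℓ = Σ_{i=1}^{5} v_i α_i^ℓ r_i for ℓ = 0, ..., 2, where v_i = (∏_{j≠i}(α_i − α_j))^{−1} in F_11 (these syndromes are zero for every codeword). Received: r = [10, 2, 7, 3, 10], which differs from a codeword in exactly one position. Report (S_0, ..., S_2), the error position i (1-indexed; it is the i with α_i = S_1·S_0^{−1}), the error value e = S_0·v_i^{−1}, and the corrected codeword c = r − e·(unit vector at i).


S = (4, 1, 3), error at position 5, error magnitude e = 4, c = [10, 2, 7, 3, 6].

Step 1: column multipliers v_i = (∏_{j≠i}(α_i − α_j))^{−1} mod 11.
  i = 1 (α = 8): (8−9)(8−7)(8−2)(8−3) = (−1)·1·6·5 = −30 ≡ 3, so v_1 = 3^{−1} = 4 (mod 11).
  i = 2 (α = 9): (9−8)(9−7)(9−2)(9−3) = 1·2·7·6 = 84 ≡ 7, so v_2 = 7^{−1} = 8 (mod 11).
  i = 3 (α = 7): (7−8)(7−9)(7−2)(7−3) = (−1)·(−2)·5·4 = 40 ≡ 7, so v_3 = 7^{−1} = 8 (mod 11).
  i = 4 (α = 2): (2−8)(2−9)(2−7)(2−3) = (−6)·(−7)·(−5)·(−1) = 210 ≡ 1, so v_4 = 1^{−1} = 1 (mod 11).
  i = 5 (α = 3): (3−8)(3−9)(3−7)(3−2) = (−5)·(−6)·(−4)·1 = −120 ≡ 1, so v_5 = 1^{−1} = 1 (mod 11).
  v = [4, 8, 8, 1, 1].
Step 2: syndromes of r = [10, 2, 7, 3, 10] (all sums mod 11).
  S_0 = Σ v_i r_i = 4·10 + 8·2 + 8·7 + 1·3 + 1·10 = 125 ≡ 4.
  S_1 = Σ v_i α_i r_i = 4·8·10 + 8·9·2 + 8·7·7 + 1·2·3 + 1·3·10 = 892 ≡ 1.
  α_i^2 mod 11 = [9, 4, 5, 4, 9].
  S_2 = Σ v_i α_i^2 r_i = 4·9·10 + 8·4·2 + 8·5·7 + 1·4·3 + 1·9·10 = 806 ≡ 3.
  S = (4, 1, 3) ≠ 0, so r is not a codeword (an error is present).
Step 3: locate the error. For a single error e at position i, S_ℓ = v_i·e·α_i^ℓ, so α_err = S_1/S_0.
  S_0^{−1} = 4^{−1} = 3 (mod 11), so α_err = 1·3 = 3 ≡ 3 = α_5. Error position i = 5.
  Consistency check: S_2/S_1 = 3·1 = 3 ≡ 3 = α_err ✓ (single-error assumption holds).
Step 4: error magnitude e = S_0/v_5 = S_0·∏_{j≠5}(α_5 − α_j) = 4·1 = 4 ≡ 4 (mod 11).
Step 5: correct position 5: c_5 = r_5 − e = 10 − 4 ≡ 6 (mod 11). Hence c = [10, 2, 7, 3, 6].
  Check: interpolating c through the α_i gives m(x) = 8 + 3·x (degree < 2) with m(α_i) = c_i for every i, so c is indeed a codeword.


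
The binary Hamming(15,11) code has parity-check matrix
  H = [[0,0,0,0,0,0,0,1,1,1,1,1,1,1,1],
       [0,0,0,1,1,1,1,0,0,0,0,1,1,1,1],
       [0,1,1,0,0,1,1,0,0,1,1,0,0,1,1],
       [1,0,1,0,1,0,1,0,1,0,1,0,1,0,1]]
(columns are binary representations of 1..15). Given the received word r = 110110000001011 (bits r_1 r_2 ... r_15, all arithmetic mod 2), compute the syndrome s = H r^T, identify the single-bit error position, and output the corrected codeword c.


s = (1, 1, 1, 1)^T, error position = 15, corrected codeword c = 110110000001010

Compute s = H r^T mod 2 one row at a time:
  s_1 = 0 + 0 + 0 + 0 + 1 + 0 + 1 + 1 = 3 ≡ 1 (mod 2).
  s_2 = 1 + 1 + 0 + 0 + 1 + 0 + 1 + 1 = 5 ≡ 1 (mod 2).
  s_3 = 1 + 0 + 0 + 0 + 0 + 0 + 1 + 1 = 3 ≡ 1 (mod 2).
  s_4 = 1 + 0 + 1 + 0 + 0 + 0 + 0 + 1 = 3 ≡ 1 (mod 2).
s = (1, 1, 1, 1)^T — this equals column 15 of H (binary 1111), so error is at position 15.
Correct: flip bit 15 of r = 110110000001011 to get c = 110110000001010.


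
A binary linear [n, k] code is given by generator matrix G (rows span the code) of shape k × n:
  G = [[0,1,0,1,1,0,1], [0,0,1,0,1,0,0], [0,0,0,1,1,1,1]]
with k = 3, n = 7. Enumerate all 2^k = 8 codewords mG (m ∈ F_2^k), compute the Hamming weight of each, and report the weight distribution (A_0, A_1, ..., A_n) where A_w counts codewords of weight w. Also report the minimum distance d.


Weight distribution: A_0 = 1, A_2 = 2, A_4 = 5. Minimum distance d = 2.

Enumerate all 2^3 = 8 messages m ∈ F_2^3.
For each, compute codeword c = mG in F_2^7, then tally its weight.
  m = 000 → c = 0000000, weight = 0.
  m = 100 → c = 0101101, weight = 4.
  m = 010 → c = 0010100, weight = 2.
  m = 110 → c = 0111001, weight = 4.
  m = 001 → c = 0001111, weight = 4.
  m = 101 → c = 0100010, weight = 2.
  m = 011 → c = 0011011, weight = 4.
  m = 111 → c = 0110110, weight = 4.
Tally weights:
  weight 0: 1 codewords.
  weight 2: 2 codewords.
  weight 4: 5 codewords.
Minimum distance d = smallest w > 0 with A_w > 0 = 2.
Sanity: Σ A_w = 8 = 2^3 = 8 ✓.


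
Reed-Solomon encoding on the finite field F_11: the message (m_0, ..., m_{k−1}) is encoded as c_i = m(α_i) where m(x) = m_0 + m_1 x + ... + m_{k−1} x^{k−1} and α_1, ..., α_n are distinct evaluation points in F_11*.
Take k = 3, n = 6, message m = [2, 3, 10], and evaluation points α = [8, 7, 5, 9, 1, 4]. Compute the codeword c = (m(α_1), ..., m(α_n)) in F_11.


c = [6, 7, 3, 3, 4, 9]

Message polynomial: m(x) = 2 + 3·x + 10·x^2 (mod 11).
For each evaluation point α_i, compute m(α_i) mod 11:
  α_1 = 8: Horner steps 10 → 6 → 6, so m(8) = 6.
  α_2 = 7: Horner steps 10 → 7 → 7, so m(7) = 7.
  α_3 = 5: Horner steps 10 → 9 → 3, so m(5) = 3.
  α_4 = 9: Horner steps 10 → 5 → 3, so m(9) = 3.
  α_5 = 1: Horner steps 10 → 2 → 4, so m(1) = 4.
  α_6 = 4: Horner steps 10 → 10 → 9, so m(4) = 9.
Codeword c = [6, 7, 3, 3, 4, 9] ∈ F_11^6.


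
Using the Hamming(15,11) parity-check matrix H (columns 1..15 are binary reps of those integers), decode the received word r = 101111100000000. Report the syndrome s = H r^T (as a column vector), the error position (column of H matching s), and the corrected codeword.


s = (0, 0, 1, 0)^T, error position = 2, corrected codeword c = 111111100000000

Compute s = H r^T mod 2 one row at a time:
  s_1 = 0 + 0 + 0 + 0 + 0 + 0 + 0 + 0 = 0 ≡ 0 (mod 2).
  s_2 = 1 + 1 + 1 + 1 + 0 + 0 + 0 + 0 = 4 ≡ 0 (mod 2).
  s_3 = 0 + 1 + 1 + 1 + 0 + 0 + 0 + 0 = 3 ≡ 1 (mod 2).
  s_4 = 1 + 1 + 1 + 1 + 0 + 0 + 0 + 0 = 4 ≡ 0 (mod 2).
s = (0, 0, 1, 0)^T — this equals column 2 of H (binary 0010), so error is at position 2.
Correct: flip bit 2 of r = 101111100000000 to get c = 111111100000000.


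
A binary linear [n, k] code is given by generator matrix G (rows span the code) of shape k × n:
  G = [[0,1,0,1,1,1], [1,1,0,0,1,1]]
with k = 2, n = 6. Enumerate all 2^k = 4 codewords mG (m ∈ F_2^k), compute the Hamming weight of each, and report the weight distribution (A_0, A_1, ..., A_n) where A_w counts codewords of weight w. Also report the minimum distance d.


Weight distribution: A_0 = 1, A_2 = 1, A_4 = 2. Minimum distance d = 2.

Enumerate all 2^2 = 4 messages m ∈ F_2^2.
For each, compute codeword c = mG in F_2^6, then tally its weight.
  m = 00 → c = 000000, weight = 0.
  m = 10 → c = 010111, weight = 4.
  m = 01 → c = 110011, weight = 4.
  m = 11 → c = 100100, weight = 2.
Tally weights:
  weight 0: 1 codewords.
  weight 2: 1 codewords.
  weight 4: 2 codewords.
Minimum distance d = smallest w > 0 with A_w > 0 = 2.
Sanity: Σ A_w = 4 = 2^2 = 4 ✓.


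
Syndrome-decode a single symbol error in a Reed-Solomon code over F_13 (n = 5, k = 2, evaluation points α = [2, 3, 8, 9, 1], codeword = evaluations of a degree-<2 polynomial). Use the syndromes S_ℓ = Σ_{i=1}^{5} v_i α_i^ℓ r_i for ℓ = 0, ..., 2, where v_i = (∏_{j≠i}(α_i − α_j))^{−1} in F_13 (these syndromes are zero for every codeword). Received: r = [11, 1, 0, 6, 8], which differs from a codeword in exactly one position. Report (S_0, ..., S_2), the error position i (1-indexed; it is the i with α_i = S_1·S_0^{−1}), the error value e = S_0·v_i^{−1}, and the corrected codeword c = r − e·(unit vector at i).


S = (8, 12, 5), error at position 3, error magnitude e = 10, c = [11, 1, 3, 6, 8].

Step 1: column multipliers v_i = (∏_{j≠i}(α_i − α_j))^{−1} mod 13.
  i = 1 (α = 2): (2−3)(2−8)(2−9)(2−1) = (−1)·(−6)·(−7)·1 = −42 ≡ 10, so v_1 = 10^{−1} = 4 (mod 13).
  i = 2 (α = 3): (3−2)(3−8)(3−9)(3−1) = 1·(−5)·(−6)·2 = 60 ≡ 8, so v_2 = 8^{−1} = 5 (mod 13).
  i = 3 (α = 8): (8−2)(8−3)(8−9)(8−1) = 6·5·(−1)·7 = −210 ≡ 11, so v_3 = 11^{−1} = 6 (mod 13).
  i = 4 (α = 9): (9−2)(9−3)(9−8)(9−1) = 7·6·1·8 = 336 ≡ 11, so v_4 = 11^{−1} = 6 (mod 13).
  i = 5 (α = 1): (1−2)(1−3)(1−8)(1−9) = (−1)·(−2)·(−7)·(−8) = 112 ≡ 8, so v_5 = 8^{−1} = 5 (mod 13).
  v = [4, 5, 6, 6, 5].
Step 2: syndromes of r = [11, 1, 0, 6, 8] (all sums mod 13).
  S_0 = Σ v_i r_i = 4·11 + 5·1 + 6·0 + 6·6 + 5·8 = 125 ≡ 8.
  S_1 = Σ v_i α_i r_i = 4·2·11 + 5·3·1 + 6·8·0 + 6·9·6 + 5·1·8 = 467 ≡ 12.
  α_i^2 mod 13 = [4, 9, 12, 3, 1].
  S_2 = Σ v_i α_i^2 r_i = 4·4·11 + 5·9·1 + 6·12·0 + 6·3·6 + 5·1·8 = 369 ≡ 5.
  S = (8, 12, 5) ≠ 0, so r is not a codeword (an error is present).
Step 3: locate the error. For a single error e at position i, S_ℓ = v_i·e·α_i^ℓ, so α_err = S_1/S_0.
  S_0^{−1} = 8^{−1} = 5 (mod 13), so α_err = 12·5 = 60 ≡ 8 = α_3. Error position i = 3.
  Consistency check: S_2/S_1 = 5·12 = 60 ≡ 8 = α_err ✓ (single-error assumption holds).
Step 4: error magnitude e = S_0/v_3 = S_0·∏_{j≠3}(α_3 − α_j) = 8·11 = 88 ≡ 10 (mod 13).
Step 5: correct position 3: c_3 = r_3 − e = 0 − 10 ≡ 3 (mod 13). Hence c = [11, 1, 3, 6, 8].
  Check: interpolating c through the α_i gives m(x) = 5 + 3·x (degree < 2) with m(α_i) = c_i for every i, so c is indeed a codeword.


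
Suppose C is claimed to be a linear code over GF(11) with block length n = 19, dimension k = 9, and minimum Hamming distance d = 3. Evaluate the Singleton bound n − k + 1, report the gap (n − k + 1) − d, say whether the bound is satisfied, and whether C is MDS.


Singleton RHS = n − k + 1 = 11, slack = 8, bound satisfied, not MDS.

Singleton bound: d ≤ n − k + 1.
Here n = 19, k = 9, so n − k + 1 = 11.
Given d = 3, check d ≤ 11: YES.
Slack = (n − k + 1) − d = 8.
The code is NOT MDS (slack = 8 > 0).
Description: the claimed parameters are [19, 9, 3]_11; such a code would be non-MDS.


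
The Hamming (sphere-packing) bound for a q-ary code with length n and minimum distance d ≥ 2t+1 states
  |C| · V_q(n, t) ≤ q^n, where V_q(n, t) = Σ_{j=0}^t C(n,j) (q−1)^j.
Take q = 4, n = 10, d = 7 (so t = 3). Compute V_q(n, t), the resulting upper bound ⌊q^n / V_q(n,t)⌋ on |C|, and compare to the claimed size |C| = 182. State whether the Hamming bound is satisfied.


V_q(n, t) = 3676, q^n = 1048576, Hamming bound = 285, |C| = 182 ≤ bound (satisfied).

Step 1: Compute V_q(n, t) = Σ_{j=0}^3 C(n, j) (q−1)^j.
  j = 0: C(10,0)·(3)^0 = 1·1 = 1.
  j = 1: C(10,1)·(3)^1 = 10·3 = 30.
  j = 2: C(10,2)·(3)^2 = 45·9 = 405.
  j = 3: C(10,3)·(3)^3 = 120·27 = 3240.
  V_q(n, t) = 1 + 30 + 405 + 3240 = 3676.
Step 2: q^n = 4^10 = 1048576.
Step 3: Hamming bound ⌊q^n / V_q(n,t)⌋ = ⌊1048576/3676⌋ = 285.
Step 4: Compare |C| = 182 to 285: satisfied.
The claimed |C| lies below the Hamming bound.


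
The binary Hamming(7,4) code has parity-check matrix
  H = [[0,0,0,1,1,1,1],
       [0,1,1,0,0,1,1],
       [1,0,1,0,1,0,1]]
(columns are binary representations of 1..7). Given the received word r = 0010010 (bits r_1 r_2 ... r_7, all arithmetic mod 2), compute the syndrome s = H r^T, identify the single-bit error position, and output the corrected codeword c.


s = (1, 0, 1)^T, error position = 5, corrected codeword c = 0010110

Compute s = H r^T mod 2 one row at a time:
  s_1 = 0 + 0 + 1 + 0 = 1 ≡ 1 (mod 2).
  s_2 = 0 + 1 + 1 + 0 = 2 ≡ 0 (mod 2).
  s_3 = 0 + 1 + 0 + 0 = 1 ≡ 1 (mod 2).
s = (1, 0, 1)^T — this equals column 5 of H (binary 101), so error is at position 5.
Correct: flip bit 5 of r = 0010010 to get c = 0010110.


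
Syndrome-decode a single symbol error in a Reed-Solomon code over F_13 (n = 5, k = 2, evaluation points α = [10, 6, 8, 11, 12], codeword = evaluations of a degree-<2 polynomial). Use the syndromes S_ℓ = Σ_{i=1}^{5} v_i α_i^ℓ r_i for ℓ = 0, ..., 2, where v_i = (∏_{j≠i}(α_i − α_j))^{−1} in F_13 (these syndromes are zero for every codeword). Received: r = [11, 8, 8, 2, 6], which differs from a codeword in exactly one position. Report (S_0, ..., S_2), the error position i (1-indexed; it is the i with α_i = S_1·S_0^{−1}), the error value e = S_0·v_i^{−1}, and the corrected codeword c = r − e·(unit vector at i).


S = (11, 10, 2), error at position 3, error magnitude e = 5, c = [11, 8, 3, 2, 6].

Step 1: column multipliers v_i = (∏_{j≠i}(α_i − α_j))^{−1} mod 13.
  i = 1 (α = 10): (10−6)(10−8)(10−11)(10−12) = 4·2·(−1)·(−2) = 16 ≡ 3, so v_1 = 3^{−1} = 9 (mod 13).
  i = 2 (α = 6): (6−10)(6−8)(6−11)(6−12) = (−4)·(−2)·(−5)·(−6) = 240 ≡ 6, so v_2 = 6^{−1} = 11 (mod 13).
  i = 3 (α = 8): (8−10)(8−6)(8−11)(8−12) = (−2)·2·(−3)·(−4) = −48 ≡ 4, so v_3 = 4^{−1} = 10 (mod 13).
  i = 4 (α = 11): (11−10)(11−6)(11−8)(11−12) = 1·5·3·(−1) = −15 ≡ 11, so v_4 = 11^{−1} = 6 (mod 13).
  i = 5 (α = 12): (12−10)(12−6)(12−8)(12−11) = 2·6·4·1 = 48 ≡ 9, so v_5 = 9^{−1} = 3 (mod 13).
  v = [9, 11, 10, 6, 3].
Step 2: syndromes of r = [11, 8, 8, 2, 6] (all sums mod 13).
  S_0 = Σ v_i r_i = 9·11 + 11·8 + 10·8 + 6·2 + 3·6 = 297 ≡ 11.
  S_1 = Σ v_i α_i r_i = 9·10·11 + 11·6·8 + 10·8·8 + 6·11·2 + 3·12·6 = 2506 ≡ 10.
  α_i^2 mod 13 = [9, 10, 12, 4, 1].
  S_2 = Σ v_i α_i^2 r_i = 9·9·11 + 11·10·8 + 10·12·8 + 6·4·2 + 3·1·6 = 2797 ≡ 2.
  S = (11, 10, 2) ≠ 0, so r is not a codeword (an error is present).
Step 3: locate the error. For a single error e at position i, S_ℓ = v_i·e·α_i^ℓ, so α_err = S_1/S_0.
  S_0^{−1} = 11^{−1} = 6 (mod 13), so α_err = 10·6 = 60 ≡ 8 = α_3. Error position i = 3.
  Consistency check: S_2/S_1 = 2·4 = 8 ≡ 8 = α_err ✓ (single-error assumption holds).
Step 4: error magnitude e = S_0/v_3 = S_0·∏_{j≠3}(α_3 − α_j) = 11·4 = 44 ≡ 5 (mod 13).
Step 5: correct position 3: c_3 = r_3 − e = 8 − 5 ≡ 3 (mod 13). Hence c = [11, 8, 3, 2, 6].
  Check: interpolating c through the α_i gives m(x) = 10 + 4·x (degree < 2) with m(α_i) = c_i for every i, so c is indeed a codeword.


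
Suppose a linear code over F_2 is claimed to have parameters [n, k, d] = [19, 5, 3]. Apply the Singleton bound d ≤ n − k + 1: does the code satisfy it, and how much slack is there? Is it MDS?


Singleton RHS = n − k + 1 = 15, slack = 12, bound satisfied, not MDS.

Singleton bound: d ≤ n − k + 1.
Here n = 19, k = 5, so n − k + 1 = 15.
Given d = 3, check d ≤ 15: YES.
Slack = (n − k + 1) − d = 12.
The code is NOT MDS (slack = 12 > 0).
Description: the claimed parameters are [19, 5, 3]_2; such a code would be non-MDS.


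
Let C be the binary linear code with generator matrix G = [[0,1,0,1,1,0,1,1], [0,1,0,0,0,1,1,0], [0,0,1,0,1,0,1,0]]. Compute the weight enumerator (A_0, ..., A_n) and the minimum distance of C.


Weight distribution: A_0 = 1, A_3 = 2, A_4 = 3, A_5 = 2. Minimum distance d = 3.

Enumerate all 2^3 = 8 messages m ∈ F_2^3.
For each, compute codeword c = mG in F_2^8, then tally its weight.
  m = 000 → c = 00000000, weight = 0.
  m = 100 → c = 01011011, weight = 5.
  m = 010 → c = 01000110, weight = 3.
  m = 110 → c = 00011101, weight = 4.
  m = 001 → c = 00101010, weight = 3.
  m = 101 → c = 01110001, weight = 4.
  m = 011 → c = 01101100, weight = 4.
  m = 111 → c = 00110111, weight = 5.
Tally weights:
  weight 0: 1 codewords.
  weight 3: 2 codewords.
  weight 4: 3 codewords.
  weight 5: 2 codewords.
Minimum distance d = smallest w > 0 with A_w > 0 = 3.
Sanity: Σ A_w = 8 = 2^3 = 8 ✓.


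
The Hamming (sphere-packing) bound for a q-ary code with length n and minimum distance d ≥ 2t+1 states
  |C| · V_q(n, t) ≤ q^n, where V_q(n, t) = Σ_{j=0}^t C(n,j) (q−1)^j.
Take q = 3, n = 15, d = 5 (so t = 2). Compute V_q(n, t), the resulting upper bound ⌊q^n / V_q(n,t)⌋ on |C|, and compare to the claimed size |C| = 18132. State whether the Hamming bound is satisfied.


V_q(n, t) = 451, q^n = 14348907, Hamming bound = 31815, |C| = 18132 ≤ bound (satisfied).

Step 1: Compute V_q(n, t) = Σ_{j=0}^2 C(n, j) (q−1)^j.
  j = 0: C(15,0)·(2)^0 = 1·1 = 1.
  j = 1: C(15,1)·(2)^1 = 15·2 = 30.
  j = 2: C(15,2)·(2)^2 = 105·4 = 420.
  V_q(n, t) = 1 + 30 + 420 = 451.
Step 2: q^n = 3^15 = 14348907.
Step 3: Hamming bound ⌊q^n / V_q(n,t)⌋ = ⌊14348907/451⌋ = 31815.
Step 4: Compare |C| = 18132 to 31815: satisfied.
The claimed |C| lies below the Hamming bound.


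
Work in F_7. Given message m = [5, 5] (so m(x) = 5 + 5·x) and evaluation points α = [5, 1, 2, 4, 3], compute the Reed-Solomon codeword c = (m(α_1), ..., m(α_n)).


c = [2, 3, 1, 4, 6]

Message polynomial: m(x) = 5 + 5·x (mod 7).
For each evaluation point α_i, compute m(α_i) mod 7:
  α_1 = 5: Horner steps 5 → 2, so m(5) = 2.
  α_2 = 1: Horner steps 5 → 3, so m(1) = 3.
  α_3 = 2: Horner steps 5 → 1, so m(2) = 1.
  α_4 = 4: Horner steps 5 → 4, so m(4) = 4.
  α_5 = 3: Horner steps 5 → 6, so m(3) = 6.
Codeword c = [2, 3, 1, 4, 6] ∈ F_7^5.


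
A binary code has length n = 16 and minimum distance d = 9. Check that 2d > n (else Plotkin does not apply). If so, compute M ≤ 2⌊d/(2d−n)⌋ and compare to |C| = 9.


Plotkin bound M ≤ 8; given |C| = 9 > bound (violated).

Check applicability: 2d = 18, n = 16.
2d − n = 2 > 0, so Plotkin applies.
Compute d/(2d−n) = 9/2 ≈ 4.5000.
⌊d/(2d−n)⌋ = 4.
Plotkin bound: M ≤ 2·4 = 8.
Given |C| = 9, check: VIOLATED.
This |C| is above the Plotkin bound, so no binary code with n = 16, d = 9 and 9 codewords exists.


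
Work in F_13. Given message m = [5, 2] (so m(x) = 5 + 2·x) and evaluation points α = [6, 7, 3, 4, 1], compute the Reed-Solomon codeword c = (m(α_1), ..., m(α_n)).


c = [4, 6, 11, 0, 7]

Message polynomial: m(x) = 5 + 2·x (mod 13).
For each evaluation point α_i, compute m(α_i) mod 13:
  α_1 = 6: Horner steps 2 → 4, so m(6) = 4.
  α_2 = 7: Horner steps 2 → 6, so m(7) = 6.
  α_3 = 3: Horner steps 2 → 11, so m(3) = 11.
  α_4 = 4: Horner steps 2 → 0, so m(4) = 0.
  α_5 = 1: Horner steps 2 → 7, so m(1) = 7.
Codeword c = [4, 6, 11, 0, 7] ∈ F_13^5.


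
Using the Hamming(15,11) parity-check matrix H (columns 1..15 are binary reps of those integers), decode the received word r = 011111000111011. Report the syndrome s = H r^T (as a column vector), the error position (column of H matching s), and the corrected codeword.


s = (1, 0, 1, 0)^T, error position = 10, corrected codeword c = 011111000011011

Compute s = H r^T mod 2 one row at a time:
  s_1 = 0 + 0 + 1 + 1 + 1 + 0 + 1 + 1 = 5 ≡ 1 (mod 2).
  s_2 = 1 + 1 + 1 + 0 + 1 + 0 + 1 + 1 = 6 ≡ 0 (mod 2).
  s_3 = 1 + 1 + 1 + 0 + 1 + 1 + 1 + 1 = 7 ≡ 1 (mod 2).
  s_4 = 0 + 1 + 1 + 0 + 0 + 1 + 0 + 1 = 4 ≡ 0 (mod 2).
s = (1, 0, 1, 0)^T — this equals column 10 of H (binary 1010), so error is at position 10.
Correct: flip bit 10 of r = 011111000111011 to get c = 011111000011011.


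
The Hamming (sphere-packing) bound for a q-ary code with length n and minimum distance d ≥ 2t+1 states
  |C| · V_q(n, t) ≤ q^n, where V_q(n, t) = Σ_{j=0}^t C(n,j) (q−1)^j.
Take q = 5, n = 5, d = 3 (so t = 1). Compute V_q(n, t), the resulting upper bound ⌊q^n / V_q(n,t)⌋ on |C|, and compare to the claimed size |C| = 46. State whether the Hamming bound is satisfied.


V_q(n, t) = 21, q^n = 3125, Hamming bound = 148, |C| = 46 ≤ bound (satisfied).

Step 1: Compute V_q(n, t) = Σ_{j=0}^1 C(n, j) (q−1)^j.
  j = 0: C(5,0)·(4)^0 = 1·1 = 1.
  j = 1: C(5,1)·(4)^1 = 5·4 = 20.
  V_q(n, t) = 1 + 20 = 21.
Step 2: q^n = 5^5 = 3125.
Step 3: Hamming bound ⌊q^n / V_q(n,t)⌋ = ⌊3125/21⌋ = 148.
Step 4: Compare |C| = 46 to 148: satisfied.
The claimed |C| lies below the Hamming bound.


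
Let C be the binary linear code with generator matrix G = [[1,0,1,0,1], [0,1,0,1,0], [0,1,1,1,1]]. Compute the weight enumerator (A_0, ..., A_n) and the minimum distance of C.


Weight distribution: A_0 = 1, A_1 = 1, A_2 = 2, A_3 = 2, A_4 = 1, A_5 = 1. Minimum distance d = 1.

Enumerate all 2^3 = 8 messages m ∈ F_2^3.
For each, compute codeword c = mG in F_2^5, then tally its weight.
  m = 000 → c = 00000, weight = 0.
  m = 100 → c = 10101, weight = 3.
  m = 010 → c = 01010, weight = 2.
  m = 110 → c = 11111, weight = 5.
  m = 001 → c = 01111, weight = 4.
  m = 101 → c = 11010, weight = 3.
  m = 011 → c = 00101, weight = 2.
  m = 111 → c = 10000, weight = 1.
Tally weights:
  weight 0: 1 codewords.
  weight 1: 1 codewords.
  weight 2: 2 codewords.
  weight 3: 2 codewords.
  weight 4: 1 codewords.
  weight 5: 1 codewords.
Minimum distance d = smallest w > 0 with A_w > 0 = 1.
Sanity: Σ A_w = 8 = 2^3 = 8 ✓.


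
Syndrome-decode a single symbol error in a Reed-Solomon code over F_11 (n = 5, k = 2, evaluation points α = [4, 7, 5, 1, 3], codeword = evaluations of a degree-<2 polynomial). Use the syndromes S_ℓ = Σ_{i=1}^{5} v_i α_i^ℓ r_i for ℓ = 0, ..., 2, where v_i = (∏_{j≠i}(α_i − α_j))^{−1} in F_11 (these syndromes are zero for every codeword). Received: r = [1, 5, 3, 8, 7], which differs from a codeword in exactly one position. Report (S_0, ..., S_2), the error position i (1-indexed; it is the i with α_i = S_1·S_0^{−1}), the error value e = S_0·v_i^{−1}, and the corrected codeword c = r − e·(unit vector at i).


S = (5, 3, 4), error at position 3, error magnitude e = 8, c = [1, 5, 6, 8, 7].

Step 1: column multipliers v_i = (∏_{j≠i}(α_i − α_j))^{−1} mod 11.
  i = 1 (α = 4): (4−7)(4−5)(4−1)(4−3) = (−3)·(−1)·3·1 = 9 ≡ 9, so v_1 = 9^{−1} = 5 (mod 11).
  i = 2 (α = 7): (7−4)(7−5)(7−1)(7−3) = 3·2·6·4 = 144 ≡ 1, so v_2 = 1^{−1} = 1 (mod 11).
  i = 3 (α = 5): (5−4)(5−7)(5−1)(5−3) = 1·(−2)·4·2 = −16 ≡ 6, so v_3 = 6^{−1} = 2 (mod 11).
  i = 4 (α = 1): (1−4)(1−7)(1−5)(1−3) = (−3)·(−6)·(−4)·(−2) = 144 ≡ 1, so v_4 = 1^{−1} = 1 (mod 11).
  i = 5 (α = 3): (3−4)(3−7)(3−5)(3−1) = (−1)·(−4)·(−2)·2 = −16 ≡ 6, so v_5 = 6^{−1} = 2 (mod 11).
  v = [5, 1, 2, 1, 2].
Step 2: syndromes of r = [1, 5, 3, 8, 7] (all sums mod 11).
  S_0 = Σ v_i r_i = 5·1 + 1·5 + 2·3 + 1·8 + 2·7 = 38 ≡ 5.
  S_1 = Σ v_i α_i r_i = 5·4·1 + 1·7·5 + 2·5·3 + 1·1·8 + 2·3·7 = 135 ≡ 3.
  α_i^2 mod 11 = [5, 5, 3, 1, 9].
  S_2 = Σ v_i α_i^2 r_i = 5·5·1 + 1·5·5 + 2·3·3 + 1·1·8 + 2·9·7 = 202 ≡ 4.
  S = (5, 3, 4) ≠ 0, so r is not a codeword (an error is present).
Step 3: locate the error. For a single error e at position i, S_ℓ = v_i·e·α_i^ℓ, so α_err = S_1/S_0.
  S_0^{−1} = 5^{−1} = 9 (mod 11), so α_err = 3·9 = 27 ≡ 5 = α_3. Error position i = 3.
  Consistency check: S_2/S_1 = 4·4 = 16 ≡ 5 = α_err ✓ (single-error assumption holds).
Step 4: error magnitude e = S_0/v_3 = S_0·∏_{j≠3}(α_3 − α_j) = 5·6 = 30 ≡ 8 (mod 11).
Step 5: correct position 3: c_3 = r_3 − e = 3 − 8 ≡ 6 (mod 11). Hence c = [1, 5, 6, 8, 7].
  Check: interpolating c through the α_i gives m(x) = 3 + 5·x (degree < 2) with m(α_i) = c_i for every i, so c is indeed a codeword.


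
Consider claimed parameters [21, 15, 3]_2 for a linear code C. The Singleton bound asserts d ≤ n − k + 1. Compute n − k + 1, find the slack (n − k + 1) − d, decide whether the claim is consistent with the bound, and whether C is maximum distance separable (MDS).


Singleton RHS = n − k + 1 = 7, slack = 4, bound satisfied, not MDS.

Singleton bound: d ≤ n − k + 1.
Here n = 21, k = 15, so n − k + 1 = 7.
Given d = 3, check d ≤ 7: YES.
Slack = (n − k + 1) − d = 4.
The code is NOT MDS (slack = 4 > 0).
Description: the claimed parameters are [21, 15, 3]_2; such a code would be non-MDS.


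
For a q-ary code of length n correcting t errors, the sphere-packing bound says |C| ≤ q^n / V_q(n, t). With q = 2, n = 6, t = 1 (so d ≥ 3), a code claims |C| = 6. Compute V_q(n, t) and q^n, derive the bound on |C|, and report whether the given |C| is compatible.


V_q(n, t) = 7, q^n = 64, Hamming bound = 9, |C| = 6 ≤ bound (satisfied).

Step 1: Compute V_q(n, t) = Σ_{j=0}^1 C(n, j) (q−1)^j.
  j = 0: C(6,0)·(1)^0 = 1·1 = 1.
  j = 1: C(6,1)·(1)^1 = 6·1 = 6.
  V_q(n, t) = 1 + 6 = 7.
Step 2: q^n = 2^6 = 64.
Step 3: Hamming bound ⌊q^n / V_q(n,t)⌋ = ⌊64/7⌋ = 9.
Step 4: Compare |C| = 6 to 9: satisfied.
The claimed |C| lies below the Hamming bound.


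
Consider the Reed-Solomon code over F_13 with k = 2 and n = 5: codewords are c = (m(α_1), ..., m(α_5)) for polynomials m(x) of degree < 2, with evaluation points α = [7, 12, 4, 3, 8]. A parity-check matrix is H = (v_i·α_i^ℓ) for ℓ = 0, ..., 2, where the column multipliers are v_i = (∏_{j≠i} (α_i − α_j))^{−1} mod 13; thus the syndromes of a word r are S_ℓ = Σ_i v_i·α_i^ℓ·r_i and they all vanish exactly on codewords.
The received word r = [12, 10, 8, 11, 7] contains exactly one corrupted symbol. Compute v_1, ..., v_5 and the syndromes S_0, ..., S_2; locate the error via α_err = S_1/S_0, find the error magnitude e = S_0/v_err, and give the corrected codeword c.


S = (1, 8, 12), error at position 5, error magnitude e = 11, c = [12, 10, 8, 11, 9].

Step 1: column multipliers v_i = (∏_{j≠i}(α_i − α_j))^{−1} mod 13.
  i = 1 (α = 7): (7−12)(7−4)(7−3)(7−8) = (−5)·3·4·(−1) = 60 ≡ 8, so v_1 = 8^{−1} = 5 (mod 13).
  i = 2 (α = 12): (12−7)(12−4)(12−3)(12−8) = 5·8·9·4 = 1440 ≡ 10, so v_2 = 10^{−1} = 4 (mod 13).
  i = 3 (α = 4): (4−7)(4−12)(4−3)(4−8) = (−3)·(−8)·1·(−4) = −96 ≡ 8, so v_3 = 8^{−1} = 5 (mod 13).
  i = 4 (α = 3): (3−7)(3−12)(3−4)(3−8) = (−4)·(−9)·(−1)·(−5) = 180 ≡ 11, so v_4 = 11^{−1} = 6 (mod 13).
  i = 5 (α = 8): (8−7)(8−12)(8−4)(8−3) = 1·(−4)·4·5 = −80 ≡ 11, so v_5 = 11^{−1} = 6 (mod 13).
  v = [5, 4, 5, 6, 6].
Step 2: syndromes of r = [12, 10, 8, 11, 7] (all sums mod 13).
  S_0 = Σ v_i r_i = 5·12 + 4·10 + 5·8 + 6·11 + 6·7 = 248 ≡ 1.
  S_1 = Σ v_i α_i r_i = 5·7·12 + 4·12·10 + 5·4·8 + 6·3·11 + 6·8·7 = 1594 ≡ 8.
  α_i^2 mod 13 = [10, 1, 3, 9, 12].
  S_2 = Σ v_i α_i^2 r_i = 5·10·12 + 4·1·10 + 5·3·8 + 6·9·11 + 6·12·7 = 1858 ≡ 12.
  S = (1, 8, 12) ≠ 0, so r is not a codeword (an error is present).
Step 3: locate the error. For a single error e at position i, S_ℓ = v_i·e·α_i^ℓ, so α_err = S_1/S_0.
  S_0^{−1} = 1^{−1} = 1 (mod 13), so α_err = 8·1 = 8 ≡ 8 = α_5. Error position i = 5.
  Consistency check: S_2/S_1 = 12·5 = 60 ≡ 8 = α_err ✓ (single-error assumption holds).
Step 4: error magnitude e = S_0/v_5 = S_0·∏_{j≠5}(α_5 − α_j) = 1·11 = 11 ≡ 11 (mod 13).
Step 5: correct position 5: c_5 = r_5 − e = 7 − 11 ≡ 9 (mod 13). Hence c = [12, 10, 8, 11, 9].
  Check: interpolating c through the α_i gives m(x) = 7 + 10·x (degree < 2) with m(α_i) = c_i for every i, so c is indeed a codeword.
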